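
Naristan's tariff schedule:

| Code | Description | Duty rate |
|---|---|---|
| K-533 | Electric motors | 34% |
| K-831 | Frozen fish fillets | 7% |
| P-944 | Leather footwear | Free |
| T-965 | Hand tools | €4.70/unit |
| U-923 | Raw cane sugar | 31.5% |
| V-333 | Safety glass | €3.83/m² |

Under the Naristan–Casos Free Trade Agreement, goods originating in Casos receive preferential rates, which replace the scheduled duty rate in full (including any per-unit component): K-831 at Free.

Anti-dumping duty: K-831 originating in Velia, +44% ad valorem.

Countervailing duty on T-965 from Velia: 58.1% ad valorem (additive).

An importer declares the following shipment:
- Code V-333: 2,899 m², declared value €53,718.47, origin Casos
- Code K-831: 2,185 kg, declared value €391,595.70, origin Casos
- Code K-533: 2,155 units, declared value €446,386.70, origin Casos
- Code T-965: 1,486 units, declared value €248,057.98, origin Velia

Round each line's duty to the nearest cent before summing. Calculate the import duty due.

Line 1 (V-333, Casos, 2,899 m², €53,718.47):
Base rate for V-333 is €3.83/m².
Origin Casos is the FTA partner but V-333 is not on the preference list; base rate stands.
Duty = 2,899 × €3.83 = €11,103.17.
Line 2 (K-831, Casos, 2,185 kg, €391,595.70):
Base rate for K-831 is 7%.
Origin Casos qualifies under the Naristan–Casos agreement and K-831 is covered: preferential rate Free applies instead.
The additional-duty order on K-831 targets Velia, not Casos; it does not apply.
Duty = €391,595.70 × 0% = €0.00.
Line 3 (K-533, Casos, 2,155 units, €446,386.70):
Base rate for K-533 is 34%.
Origin Casos is the FTA partner but K-533 is not on the preference list; base rate stands.
Duty = €446,386.70 × 34% = €151,771.48.
Line 4 (T-965, Velia, 1,486 units, €248,057.98):
Base rate for T-965 is €4.70/unit.
Additional duty on T-965 from Velia: +58.1% ad valorem. Applied ad valorem rate = 58.1%.
Duty = €248,057.98 × 58.1% + 1,486 × €4.70 = €151,105.89.
Total = €11,103.17 + €0.00 + €151,771.48 + €151,105.89 = €313,980.54.

€313,980.54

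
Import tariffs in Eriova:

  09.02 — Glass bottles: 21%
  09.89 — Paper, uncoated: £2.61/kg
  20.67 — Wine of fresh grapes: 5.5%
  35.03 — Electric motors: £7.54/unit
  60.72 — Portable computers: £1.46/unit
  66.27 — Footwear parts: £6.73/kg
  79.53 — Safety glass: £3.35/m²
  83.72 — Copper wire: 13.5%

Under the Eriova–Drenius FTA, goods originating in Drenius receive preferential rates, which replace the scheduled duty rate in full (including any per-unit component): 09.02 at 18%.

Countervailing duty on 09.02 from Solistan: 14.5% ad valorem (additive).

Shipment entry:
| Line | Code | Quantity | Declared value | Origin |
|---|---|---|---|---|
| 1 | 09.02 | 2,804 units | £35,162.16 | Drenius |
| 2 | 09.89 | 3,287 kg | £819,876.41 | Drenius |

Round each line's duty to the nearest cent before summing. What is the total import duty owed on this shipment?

£14,908.26

Line 1 (09.02, Drenius, 2,804 units, £35,162.16):
Base rate for 09.02 is 21%.
Origin Drenius qualifies under the Eriova–Drenius agreement and 09.02 is covered: preferential rate 18% applies instead.
The additional-duty order on 09.02 targets Solistan, not Drenius; it does not apply.
Duty = £35,162.16 × 18% = £6,329.19.
Line 2 (09.89, Drenius, 3,287 kg, £819,876.41):
Base rate for 09.89 is £2.61/kg.
Origin Drenius is the FTA partner but 09.89 is not on the preference list; base rate stands.
Duty = 3,287 × £2.61 = £8,579.07.
Total = £6,329.19 + £8,579.07 = £14,908.26.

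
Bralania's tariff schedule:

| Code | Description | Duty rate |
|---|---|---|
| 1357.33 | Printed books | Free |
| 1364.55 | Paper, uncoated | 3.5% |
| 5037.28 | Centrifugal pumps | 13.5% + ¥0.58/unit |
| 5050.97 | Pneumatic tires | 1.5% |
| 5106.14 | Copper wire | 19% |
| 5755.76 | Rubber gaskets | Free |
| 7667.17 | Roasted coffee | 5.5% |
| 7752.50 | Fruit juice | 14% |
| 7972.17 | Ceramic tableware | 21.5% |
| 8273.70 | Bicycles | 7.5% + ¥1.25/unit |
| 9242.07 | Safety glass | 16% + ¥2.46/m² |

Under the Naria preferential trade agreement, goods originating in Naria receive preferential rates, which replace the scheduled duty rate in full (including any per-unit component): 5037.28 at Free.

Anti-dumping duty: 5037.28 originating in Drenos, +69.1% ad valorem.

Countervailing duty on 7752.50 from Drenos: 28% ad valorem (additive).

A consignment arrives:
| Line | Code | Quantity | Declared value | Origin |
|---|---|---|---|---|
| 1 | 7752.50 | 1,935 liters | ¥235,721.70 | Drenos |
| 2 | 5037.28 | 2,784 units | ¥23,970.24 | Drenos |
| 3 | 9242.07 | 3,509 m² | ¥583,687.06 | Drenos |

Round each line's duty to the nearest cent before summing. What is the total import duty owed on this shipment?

¥222,439.32

Line 1 (7752.50, Drenos, 1,935 liters, ¥235,721.70):
Base rate for 7752.50 is 14%.
Additional duty on 7752.50 from Drenos: +28%. Applied ad valorem rate: 14% + 28% = 42%.
Duty = ¥235,721.70 × 42% = ¥99,003.11.
Line 2 (5037.28, Drenos, 2,784 units, ¥23,970.24):
Base rate for 5037.28 is 13.5% + ¥0.58/unit.
5037.28 has an FTA preferential rate, but origin Drenos is not Naria; base rate stands.
Additional duty on 5037.28 from Drenos: +69.1%. Applied ad valorem rate: 13.5% + 69.1% = 82.6%.
Duty = ¥23,970.24 × 82.6% + 2,784 × ¥0.58 = ¥21,414.14.
Line 3 (9242.07, Drenos, 3,509 m², ¥583,687.06):
Base rate for 9242.07 is 16% + ¥2.46/m².
Duty = ¥583,687.06 × 16% + 3,509 × ¥2.46 = ¥102,022.07.
Total = ¥99,003.11 + ¥21,414.14 + ¥102,022.07 = ¥222,439.32.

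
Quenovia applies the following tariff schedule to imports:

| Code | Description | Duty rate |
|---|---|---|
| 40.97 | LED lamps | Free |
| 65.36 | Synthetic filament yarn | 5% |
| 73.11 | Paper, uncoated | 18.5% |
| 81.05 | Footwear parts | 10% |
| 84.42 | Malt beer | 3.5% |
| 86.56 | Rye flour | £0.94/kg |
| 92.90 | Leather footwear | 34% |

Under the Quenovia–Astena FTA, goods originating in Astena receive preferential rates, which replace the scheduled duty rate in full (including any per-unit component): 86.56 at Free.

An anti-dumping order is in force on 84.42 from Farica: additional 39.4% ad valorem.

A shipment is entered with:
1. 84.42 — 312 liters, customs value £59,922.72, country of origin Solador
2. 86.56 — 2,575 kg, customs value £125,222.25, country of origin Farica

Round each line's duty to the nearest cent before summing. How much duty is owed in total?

Line 1 (84.42, Solador, 312 liters, £59,922.72):
Base rate for 84.42 is 3.5%.
The additional-duty order on 84.42 targets Farica, not Solador; it does not apply.
Duty = £59,922.72 × 3.5% = £2,097.30.
Line 2 (86.56, Farica, 2,575 kg, £125,222.25):
Base rate for 86.56 is £0.94/kg.
86.56 has an FTA preferential rate, but origin Farica is not Astena; base rate stands.
Duty = 2,575 × £0.94 = £2,420.50.
Total = £2,097.30 + £2,420.50 = £4,517.80.

£4,517.80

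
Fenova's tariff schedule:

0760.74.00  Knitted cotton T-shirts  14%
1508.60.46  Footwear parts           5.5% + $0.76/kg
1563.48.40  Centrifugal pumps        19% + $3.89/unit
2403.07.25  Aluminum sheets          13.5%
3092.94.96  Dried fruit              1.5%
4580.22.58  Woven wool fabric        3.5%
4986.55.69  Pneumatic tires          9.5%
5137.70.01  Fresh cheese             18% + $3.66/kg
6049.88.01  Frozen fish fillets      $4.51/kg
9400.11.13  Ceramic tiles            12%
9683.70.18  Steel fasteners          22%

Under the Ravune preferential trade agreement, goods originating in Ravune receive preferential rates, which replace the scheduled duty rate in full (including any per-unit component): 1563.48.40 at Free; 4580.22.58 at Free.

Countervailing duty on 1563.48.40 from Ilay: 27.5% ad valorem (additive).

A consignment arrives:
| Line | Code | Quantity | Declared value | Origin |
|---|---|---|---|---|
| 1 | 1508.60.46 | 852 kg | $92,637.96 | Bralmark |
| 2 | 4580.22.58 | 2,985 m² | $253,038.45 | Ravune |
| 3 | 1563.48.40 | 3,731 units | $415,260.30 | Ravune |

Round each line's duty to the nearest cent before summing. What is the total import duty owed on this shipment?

$5,742.61

Line 1 (1508.60.46, Bralmark, 852 kg, $92,637.96):
Base rate for 1508.60.46 is 5.5% + $0.76/kg.
Duty = $92,637.96 × 5.5% + 852 × $0.76 = $5,742.61.
Line 2 (4580.22.58, Ravune, 2,985 m², $253,038.45):
Base rate for 4580.22.58 is 3.5%.
Origin Ravune qualifies under the Fenova–Ravune agreement and 4580.22.58 is covered: preferential rate Free applies instead.
Duty = $253,038.45 × 0% = $0.00.
Line 3 (1563.48.40, Ravune, 3,731 units, $415,260.30):
Base rate for 1563.48.40 is 19% + $3.89/unit.
Origin Ravune qualifies under the Fenova–Ravune agreement and 1563.48.40 is covered: preferential rate Free applies instead.
The additional-duty order on 1563.48.40 targets Ilay, not Ravune; it does not apply.
Duty = $415,260.30 × 0% = $0.00.
Total = $5,742.61 + $0.00 + $0.00 = $5,742.61.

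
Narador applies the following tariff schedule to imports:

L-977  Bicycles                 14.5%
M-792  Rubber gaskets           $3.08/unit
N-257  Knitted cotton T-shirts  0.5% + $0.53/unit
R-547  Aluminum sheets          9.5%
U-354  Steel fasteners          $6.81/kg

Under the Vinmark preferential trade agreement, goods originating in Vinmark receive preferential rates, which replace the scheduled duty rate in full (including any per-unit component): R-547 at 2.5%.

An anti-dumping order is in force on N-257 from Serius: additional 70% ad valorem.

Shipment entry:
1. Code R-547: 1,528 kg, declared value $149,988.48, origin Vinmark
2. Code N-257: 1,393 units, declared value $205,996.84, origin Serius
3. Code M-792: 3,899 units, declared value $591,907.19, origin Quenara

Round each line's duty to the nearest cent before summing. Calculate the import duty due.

Line 1 (R-547, Vinmark, 1,528 kg, $149,988.48):
Base rate for R-547 is 9.5%.
Origin Vinmark qualifies under the Narador–Vinmark agreement and R-547 is covered: preferential rate 2.5% applies instead.
Duty = $149,988.48 × 2.5% = $3,749.71.
Line 2 (N-257, Serius, 1,393 units, $205,996.84):
Base rate for N-257 is 0.5% + $0.53/unit.
Additional duty on N-257 from Serius: +70%. Applied ad valorem rate: 0.5% + 70% = 70.5%.
Duty = $205,996.84 × 70.5% + 1,393 × $0.53 = $145,966.06.
Line 3 (M-792, Quenara, 3,899 units, $591,907.19):
Base rate for M-792 is $3.08/unit.
Duty = 3,899 × $3.08 = $12,008.92.
Total = $3,749.71 + $145,966.06 + $12,008.92 = $161,724.69.

$161,724.69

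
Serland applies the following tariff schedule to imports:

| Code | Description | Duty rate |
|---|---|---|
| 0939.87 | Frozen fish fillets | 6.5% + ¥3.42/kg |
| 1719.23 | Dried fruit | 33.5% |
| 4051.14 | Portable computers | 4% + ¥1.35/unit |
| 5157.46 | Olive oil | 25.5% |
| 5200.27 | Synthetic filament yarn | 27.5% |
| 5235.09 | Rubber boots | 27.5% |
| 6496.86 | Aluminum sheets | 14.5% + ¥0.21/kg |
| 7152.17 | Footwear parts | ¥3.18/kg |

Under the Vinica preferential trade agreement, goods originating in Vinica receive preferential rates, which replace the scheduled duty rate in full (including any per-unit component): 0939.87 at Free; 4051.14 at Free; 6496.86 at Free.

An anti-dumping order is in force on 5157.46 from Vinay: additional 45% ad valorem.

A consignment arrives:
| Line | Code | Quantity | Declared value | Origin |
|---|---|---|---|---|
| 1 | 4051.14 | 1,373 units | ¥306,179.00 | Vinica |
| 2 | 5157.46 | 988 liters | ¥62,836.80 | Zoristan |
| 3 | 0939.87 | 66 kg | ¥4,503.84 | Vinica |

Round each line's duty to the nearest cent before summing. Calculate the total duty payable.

Line 1 (4051.14, Vinica, 1,373 units, ¥306,179.00):
Base rate for 4051.14 is 4% + ¥1.35/unit.
Origin Vinica qualifies under the Serland–Vinica agreement and 4051.14 is covered: preferential rate Free applies instead.
Duty = ¥306,179.00 × 0% = ¥0.00.
Line 2 (5157.46, Zoristan, 988 liters, ¥62,836.80):
Base rate for 5157.46 is 25.5%.
The additional-duty order on 5157.46 targets Vinay, not Zoristan; it does not apply.
Duty = ¥62,836.80 × 25.5% = ¥16,023.38.
Line 3 (0939.87, Vinica, 66 kg, ¥4,503.84):
Base rate for 0939.87 is 6.5% + ¥3.42/kg.
Origin Vinica qualifies under the Serland–Vinica agreement and 0939.87 is covered: preferential rate Free applies instead.
Duty = ¥4,503.84 × 0% = ¥0.00.
Total = ¥0.00 + ¥16,023.38 + ¥0.00 = ¥16,023.38.

¥16,023.38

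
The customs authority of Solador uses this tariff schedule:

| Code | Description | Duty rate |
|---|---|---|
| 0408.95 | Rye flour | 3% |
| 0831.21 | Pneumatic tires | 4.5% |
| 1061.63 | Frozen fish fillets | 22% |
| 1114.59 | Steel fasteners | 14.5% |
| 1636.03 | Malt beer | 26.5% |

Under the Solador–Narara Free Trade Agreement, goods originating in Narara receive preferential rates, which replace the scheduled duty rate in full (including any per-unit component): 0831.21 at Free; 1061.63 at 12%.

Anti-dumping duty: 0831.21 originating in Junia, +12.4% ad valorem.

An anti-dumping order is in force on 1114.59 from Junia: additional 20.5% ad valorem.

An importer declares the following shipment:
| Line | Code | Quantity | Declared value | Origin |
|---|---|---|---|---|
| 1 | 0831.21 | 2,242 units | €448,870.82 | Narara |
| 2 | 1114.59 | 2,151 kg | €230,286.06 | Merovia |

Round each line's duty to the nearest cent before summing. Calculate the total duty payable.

Line 1 (0831.21, Narara, 2,242 units, €448,870.82):
Base rate for 0831.21 is 4.5%.
Origin Narara qualifies under the Solador–Narara agreement and 0831.21 is covered: preferential rate Free applies instead.
The additional-duty order on 0831.21 targets Junia, not Narara; it does not apply.
Duty = €448,870.82 × 0% = €0.00.
Line 2 (1114.59, Merovia, 2,151 kg, €230,286.06):
Base rate for 1114.59 is 14.5%.
The additional-duty order on 1114.59 targets Junia, not Merovia; it does not apply.
Duty = €230,286.06 × 14.5% = €33,391.48.
Total = €0.00 + €33,391.48 = €33,391.48.

€33,391.48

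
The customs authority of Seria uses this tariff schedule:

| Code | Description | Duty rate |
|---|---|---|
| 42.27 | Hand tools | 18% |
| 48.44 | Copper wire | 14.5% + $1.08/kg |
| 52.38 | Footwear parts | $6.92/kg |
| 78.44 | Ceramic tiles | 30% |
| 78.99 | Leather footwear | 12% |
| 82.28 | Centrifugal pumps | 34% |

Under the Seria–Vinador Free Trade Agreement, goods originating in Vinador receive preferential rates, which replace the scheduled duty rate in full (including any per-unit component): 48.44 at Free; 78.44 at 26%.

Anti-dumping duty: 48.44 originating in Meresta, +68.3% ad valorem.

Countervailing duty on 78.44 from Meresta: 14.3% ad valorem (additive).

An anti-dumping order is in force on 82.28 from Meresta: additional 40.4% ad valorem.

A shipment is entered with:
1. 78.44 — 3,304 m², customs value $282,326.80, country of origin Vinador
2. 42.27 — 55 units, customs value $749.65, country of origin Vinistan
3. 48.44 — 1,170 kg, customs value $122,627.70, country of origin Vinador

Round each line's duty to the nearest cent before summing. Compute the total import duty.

$73,539.91

Line 1 (78.44, Vinador, 3,304 m², $282,326.80):
Base rate for 78.44 is 30%.
Origin Vinador qualifies under the Seria–Vinador agreement and 78.44 is covered: preferential rate 26% applies instead.
The additional-duty order on 78.44 targets Meresta, not Vinador; it does not apply.
Duty = $282,326.80 × 26% = $73,404.97.
Line 2 (42.27, Vinistan, 55 units, $749.65):
Base rate for 42.27 is 18%.
Duty = $749.65 × 18% = $134.94.
Line 3 (48.44, Vinador, 1,170 kg, $122,627.70):
Base rate for 48.44 is 14.5% + $1.08/kg.
Origin Vinador qualifies under the Seria–Vinador agreement and 48.44 is covered: preferential rate Free applies instead.
The additional-duty order on 48.44 targets Meresta, not Vinador; it does not apply.
Duty = $122,627.70 × 0% = $0.00.
Total = $73,404.97 + $134.94 + $0.00 = $73,539.91.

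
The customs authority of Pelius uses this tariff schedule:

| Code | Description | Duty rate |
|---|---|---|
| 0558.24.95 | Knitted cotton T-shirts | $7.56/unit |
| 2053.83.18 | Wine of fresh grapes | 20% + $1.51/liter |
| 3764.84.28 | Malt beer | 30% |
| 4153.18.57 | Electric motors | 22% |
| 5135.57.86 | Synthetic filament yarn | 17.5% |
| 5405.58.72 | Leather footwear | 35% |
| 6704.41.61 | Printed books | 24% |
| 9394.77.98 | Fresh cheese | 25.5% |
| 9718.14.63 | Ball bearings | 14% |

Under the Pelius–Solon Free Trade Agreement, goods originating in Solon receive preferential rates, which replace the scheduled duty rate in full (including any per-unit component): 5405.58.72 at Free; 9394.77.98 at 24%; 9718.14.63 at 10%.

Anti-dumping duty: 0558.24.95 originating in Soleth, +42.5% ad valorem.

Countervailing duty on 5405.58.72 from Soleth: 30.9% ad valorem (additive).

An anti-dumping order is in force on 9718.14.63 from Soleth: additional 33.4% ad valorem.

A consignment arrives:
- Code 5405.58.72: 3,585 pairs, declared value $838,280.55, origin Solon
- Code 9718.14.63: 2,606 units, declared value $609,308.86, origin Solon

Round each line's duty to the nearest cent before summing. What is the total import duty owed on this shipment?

Line 1 (5405.58.72, Solon, 3,585 pairs, $838,280.55):
Base rate for 5405.58.72 is 35%.
Origin Solon qualifies under the Pelius–Solon agreement and 5405.58.72 is covered: preferential rate Free applies instead.
The additional-duty order on 5405.58.72 targets Soleth, not Solon; it does not apply.
Duty = $838,280.55 × 0% = $0.00.
Line 2 (9718.14.63, Solon, 2,606 units, $609,308.86):
Base rate for 9718.14.63 is 14%.
Origin Solon qualifies under the Pelius–Solon agreement and 9718.14.63 is covered: preferential rate 10% applies instead.
The additional-duty order on 9718.14.63 targets Soleth, not Solon; it does not apply.
Duty = $609,308.86 × 10% = $60,930.89.
Total = $0.00 + $60,930.89 = $60,930.89.

$60,930.89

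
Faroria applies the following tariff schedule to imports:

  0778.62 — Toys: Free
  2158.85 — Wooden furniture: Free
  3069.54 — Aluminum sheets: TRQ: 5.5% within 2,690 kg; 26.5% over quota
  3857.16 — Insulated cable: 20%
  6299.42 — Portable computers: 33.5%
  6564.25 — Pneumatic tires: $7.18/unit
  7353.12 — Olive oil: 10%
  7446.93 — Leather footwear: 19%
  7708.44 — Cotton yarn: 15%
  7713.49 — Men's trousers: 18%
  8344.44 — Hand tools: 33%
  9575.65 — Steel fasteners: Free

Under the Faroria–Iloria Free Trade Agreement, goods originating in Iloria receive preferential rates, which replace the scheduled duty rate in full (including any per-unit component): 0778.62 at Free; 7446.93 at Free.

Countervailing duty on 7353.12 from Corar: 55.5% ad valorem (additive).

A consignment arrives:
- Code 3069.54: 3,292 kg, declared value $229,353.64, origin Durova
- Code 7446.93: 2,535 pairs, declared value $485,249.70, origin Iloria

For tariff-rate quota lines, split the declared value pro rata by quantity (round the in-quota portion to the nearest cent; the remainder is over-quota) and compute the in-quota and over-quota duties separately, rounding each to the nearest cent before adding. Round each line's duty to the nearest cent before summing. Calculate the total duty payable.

$21,422.14

Line 1 (3069.54, Durova, 3,292 kg, $229,353.64):
Code 3069.54 is under a tariff-rate quota (threshold 2,690 kg). In-quota: 2,690 kg at 5.5%; over-quota: 602 kg at 26.5%.
Pro-rata value split: in-quota = $229,353.64 × 2,690/3,292 = $187,412.30; over-quota = $229,353.64 − $187,412.30 = $41,941.34.
In-quota duty = $187,412.30 × 5.5% = $10,307.68. Over-quota duty = $41,941.34 × 26.5% = $11,114.46.
Line duty = $10,307.68 + $11,114.46 = $21,422.14.
Line 2 (7446.93, Iloria, 2,535 pairs, $485,249.70):
Base rate for 7446.93 is 19%.
Origin Iloria qualifies under the Faroria–Iloria agreement and 7446.93 is covered: preferential rate Free applies instead.
Duty = $485,249.70 × 0% = $0.00.
Total = $21,422.14 + $0.00 = $21,422.14.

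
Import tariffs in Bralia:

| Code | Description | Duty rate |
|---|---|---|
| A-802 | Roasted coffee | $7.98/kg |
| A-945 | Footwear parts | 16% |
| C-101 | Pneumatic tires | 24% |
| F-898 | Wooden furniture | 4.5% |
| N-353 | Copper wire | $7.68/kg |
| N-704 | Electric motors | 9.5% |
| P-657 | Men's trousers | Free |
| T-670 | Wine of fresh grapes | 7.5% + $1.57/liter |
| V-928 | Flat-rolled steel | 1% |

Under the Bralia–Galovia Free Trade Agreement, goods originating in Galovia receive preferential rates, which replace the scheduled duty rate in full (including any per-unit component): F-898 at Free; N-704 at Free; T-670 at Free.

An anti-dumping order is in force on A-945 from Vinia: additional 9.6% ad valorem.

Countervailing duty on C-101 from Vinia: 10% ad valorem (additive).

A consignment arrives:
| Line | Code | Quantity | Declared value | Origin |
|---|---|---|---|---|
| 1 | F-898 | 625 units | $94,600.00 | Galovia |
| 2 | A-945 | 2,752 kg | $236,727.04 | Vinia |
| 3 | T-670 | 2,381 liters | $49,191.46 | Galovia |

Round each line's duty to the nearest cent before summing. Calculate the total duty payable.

Line 1 (F-898, Galovia, 625 units, $94,600.00):
Base rate for F-898 is 4.5%.
Origin Galovia qualifies under the Bralia–Galovia agreement and F-898 is covered: preferential rate Free applies instead.
Duty = $94,600.00 × 0% = $0.00.
Line 2 (A-945, Vinia, 2,752 kg, $236,727.04):
Base rate for A-945 is 16%.
Additional duty on A-945 from Vinia: +9.6%. Applied ad valorem rate: 16% + 9.6% = 25.6%.
Duty = $236,727.04 × 25.6% = $60,602.12.
Line 3 (T-670, Galovia, 2,381 liters, $49,191.46):
Base rate for T-670 is 7.5% + $1.57/liter.
Origin Galovia qualifies under the Bralia–Galovia agreement and T-670 is covered: preferential rate Free applies instead.
Duty = $49,191.46 × 0% = $0.00.
Total = $0.00 + $60,602.12 + $0.00 = $60,602.12.

$60,602.12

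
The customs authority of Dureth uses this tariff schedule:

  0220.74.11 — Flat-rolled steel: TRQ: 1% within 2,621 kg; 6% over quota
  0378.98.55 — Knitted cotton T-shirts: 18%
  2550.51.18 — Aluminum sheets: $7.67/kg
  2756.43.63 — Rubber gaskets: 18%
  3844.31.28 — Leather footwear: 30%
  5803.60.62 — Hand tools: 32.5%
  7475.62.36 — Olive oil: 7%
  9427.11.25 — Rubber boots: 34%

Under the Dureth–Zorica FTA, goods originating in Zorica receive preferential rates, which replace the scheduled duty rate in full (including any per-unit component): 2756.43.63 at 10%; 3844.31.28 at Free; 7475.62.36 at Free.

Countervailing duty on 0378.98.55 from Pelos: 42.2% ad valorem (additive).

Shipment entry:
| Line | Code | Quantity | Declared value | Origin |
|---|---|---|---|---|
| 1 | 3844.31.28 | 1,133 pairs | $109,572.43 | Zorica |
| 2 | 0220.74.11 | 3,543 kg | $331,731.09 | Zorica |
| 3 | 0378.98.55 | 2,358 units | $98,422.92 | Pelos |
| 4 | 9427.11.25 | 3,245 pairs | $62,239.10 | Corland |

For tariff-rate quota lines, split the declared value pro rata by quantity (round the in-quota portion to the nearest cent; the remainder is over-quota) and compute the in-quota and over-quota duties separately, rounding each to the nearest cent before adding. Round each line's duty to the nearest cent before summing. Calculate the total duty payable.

Line 1 (3844.31.28, Zorica, 1,133 pairs, $109,572.43):
Base rate for 3844.31.28 is 30%.
Origin Zorica qualifies under the Dureth–Zorica agreement and 3844.31.28 is covered: preferential rate Free applies instead.
Duty = $109,572.43 × 0% = $0.00.
Line 2 (0220.74.11, Zorica, 3,543 kg, $331,731.09):
Code 0220.74.11 is under a tariff-rate quota (threshold 2,621 kg). In-quota: 2,621 kg at 1%; over-quota: 922 kg at 6%.
Pro-rata value split: in-quota = $331,731.09 × 2,621/3,543 = $245,404.23; over-quota = $331,731.09 − $245,404.23 = $86,326.86.
In-quota duty = $245,404.23 × 1% = $2,454.04. Over-quota duty = $86,326.86 × 6% = $5,179.61.
Line duty = $2,454.04 + $5,179.61 = $7,633.65.
Line 3 (0378.98.55, Pelos, 2,358 units, $98,422.92):
Base rate for 0378.98.55 is 18%.
Additional duty on 0378.98.55 from Pelos: +42.2%. Applied ad valorem rate: 18% + 42.2% = 60.2%.
Duty = $98,422.92 × 60.2% = $59,250.60.
Line 4 (9427.11.25, Corland, 3,245 pairs, $62,239.10):
Base rate for 9427.11.25 is 34%.
Duty = $62,239.10 × 34% = $21,161.29.
Total = $0.00 + $7,633.65 + $59,250.60 + $21,161.29 = $88,045.54.

$88,045.54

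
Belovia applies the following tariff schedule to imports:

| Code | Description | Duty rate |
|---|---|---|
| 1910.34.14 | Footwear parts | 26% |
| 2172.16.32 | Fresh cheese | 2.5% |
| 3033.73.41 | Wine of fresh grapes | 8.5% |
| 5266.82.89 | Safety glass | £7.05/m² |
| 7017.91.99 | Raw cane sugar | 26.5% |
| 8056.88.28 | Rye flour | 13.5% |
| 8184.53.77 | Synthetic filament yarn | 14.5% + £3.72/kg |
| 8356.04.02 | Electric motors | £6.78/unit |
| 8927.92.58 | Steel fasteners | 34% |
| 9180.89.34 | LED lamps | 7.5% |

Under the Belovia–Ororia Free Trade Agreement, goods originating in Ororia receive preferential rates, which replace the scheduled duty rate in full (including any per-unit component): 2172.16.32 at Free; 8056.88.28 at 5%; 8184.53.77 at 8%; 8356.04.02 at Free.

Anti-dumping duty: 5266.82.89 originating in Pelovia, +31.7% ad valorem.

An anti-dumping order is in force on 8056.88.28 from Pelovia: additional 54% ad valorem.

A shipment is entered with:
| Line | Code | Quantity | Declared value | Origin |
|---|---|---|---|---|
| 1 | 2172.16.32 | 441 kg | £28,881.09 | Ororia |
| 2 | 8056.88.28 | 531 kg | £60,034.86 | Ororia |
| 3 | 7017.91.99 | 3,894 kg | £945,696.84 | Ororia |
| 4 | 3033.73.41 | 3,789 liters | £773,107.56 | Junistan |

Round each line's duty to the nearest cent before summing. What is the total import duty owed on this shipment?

Line 1 (2172.16.32, Ororia, 441 kg, £28,881.09):
Base rate for 2172.16.32 is 2.5%.
Origin Ororia qualifies under the Belovia–Ororia agreement and 2172.16.32 is covered: preferential rate Free applies instead.
Duty = £28,881.09 × 0% = £0.00.
Line 2 (8056.88.28, Ororia, 531 kg, £60,034.86):
Base rate for 8056.88.28 is 13.5%.
Origin Ororia qualifies under the Belovia–Ororia agreement and 8056.88.28 is covered: preferential rate 5% applies instead.
The additional-duty order on 8056.88.28 targets Pelovia, not Ororia; it does not apply.
Duty = £60,034.86 × 5% = £3,001.74.
Line 3 (7017.91.99, Ororia, 3,894 kg, £945,696.84):
Base rate for 7017.91.99 is 26.5%.
Origin Ororia is the FTA partner but 7017.91.99 is not on the preference list; base rate stands.
Duty = £945,696.84 × 26.5% = £250,609.66.
Line 4 (3033.73.41, Junistan, 3,789 liters, £773,107.56):
Base rate for 3033.73.41 is 8.5%.
Duty = £773,107.56 × 8.5% = £65,714.14.
Total = £0.00 + £3,001.74 + £250,609.66 + £65,714.14 = £319,325.54.

£319,325.54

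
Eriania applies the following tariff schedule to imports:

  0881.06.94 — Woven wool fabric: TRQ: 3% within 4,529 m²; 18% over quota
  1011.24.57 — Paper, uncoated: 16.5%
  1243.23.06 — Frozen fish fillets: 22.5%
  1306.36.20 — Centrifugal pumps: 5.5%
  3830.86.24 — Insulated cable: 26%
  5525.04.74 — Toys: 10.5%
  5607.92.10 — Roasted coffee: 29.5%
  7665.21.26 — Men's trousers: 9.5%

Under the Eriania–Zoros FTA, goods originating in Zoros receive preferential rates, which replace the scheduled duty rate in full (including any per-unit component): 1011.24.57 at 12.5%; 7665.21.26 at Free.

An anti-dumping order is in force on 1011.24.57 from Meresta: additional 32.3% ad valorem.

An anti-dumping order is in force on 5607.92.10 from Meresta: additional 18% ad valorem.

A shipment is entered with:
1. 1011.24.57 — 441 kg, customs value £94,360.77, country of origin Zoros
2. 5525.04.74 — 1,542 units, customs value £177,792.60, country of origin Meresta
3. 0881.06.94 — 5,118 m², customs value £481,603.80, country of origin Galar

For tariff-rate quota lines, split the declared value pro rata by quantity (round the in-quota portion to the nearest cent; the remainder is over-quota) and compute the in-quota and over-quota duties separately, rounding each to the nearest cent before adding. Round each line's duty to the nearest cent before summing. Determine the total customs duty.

£53,225.17

Line 1 (1011.24.57, Zoros, 441 kg, £94,360.77):
Base rate for 1011.24.57 is 16.5%.
Origin Zoros qualifies under the Eriania–Zoros agreement and 1011.24.57 is covered: preferential rate 12.5% applies instead.
The additional-duty order on 1011.24.57 targets Meresta, not Zoros; it does not apply.
Duty = £94,360.77 × 12.5% = £11,795.10.
Line 2 (5525.04.74, Meresta, 1,542 units, £177,792.60):
Base rate for 5525.04.74 is 10.5%.
Duty = £177,792.60 × 10.5% = £18,668.22.
Line 3 (0881.06.94, Galar, 5,118 m², £481,603.80):
Code 0881.06.94 is under a tariff-rate quota (threshold 4,529 m²). In-quota: 4,529 m² at 3%; over-quota: 589 m² at 18%.
Pro-rata value split: in-quota = £481,603.80 × 4,529/5,118 = £426,178.90; over-quota = £481,603.80 − £426,178.90 = £55,424.90.
In-quota duty = £426,178.90 × 3% = £12,785.37. Over-quota duty = £55,424.90 × 18% = £9,976.48.
Line duty = £12,785.37 + £9,976.48 = £22,761.85.
Total = £11,795.10 + £18,668.22 + £22,761.85 = £53,225.17.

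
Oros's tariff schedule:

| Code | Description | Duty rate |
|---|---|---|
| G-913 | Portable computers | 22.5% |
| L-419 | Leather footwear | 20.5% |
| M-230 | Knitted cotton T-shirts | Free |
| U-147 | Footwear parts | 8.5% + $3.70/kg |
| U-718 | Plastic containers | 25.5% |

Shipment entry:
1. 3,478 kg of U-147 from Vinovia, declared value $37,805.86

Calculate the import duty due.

Line 1 (U-147, Vinovia, 3,478 kg, $37,805.86):
Base rate for U-147 is 8.5% + $3.70/kg.
Duty = $37,805.86 × 8.5% + 3,478 × $3.70 = $16,082.10.

$16,082.10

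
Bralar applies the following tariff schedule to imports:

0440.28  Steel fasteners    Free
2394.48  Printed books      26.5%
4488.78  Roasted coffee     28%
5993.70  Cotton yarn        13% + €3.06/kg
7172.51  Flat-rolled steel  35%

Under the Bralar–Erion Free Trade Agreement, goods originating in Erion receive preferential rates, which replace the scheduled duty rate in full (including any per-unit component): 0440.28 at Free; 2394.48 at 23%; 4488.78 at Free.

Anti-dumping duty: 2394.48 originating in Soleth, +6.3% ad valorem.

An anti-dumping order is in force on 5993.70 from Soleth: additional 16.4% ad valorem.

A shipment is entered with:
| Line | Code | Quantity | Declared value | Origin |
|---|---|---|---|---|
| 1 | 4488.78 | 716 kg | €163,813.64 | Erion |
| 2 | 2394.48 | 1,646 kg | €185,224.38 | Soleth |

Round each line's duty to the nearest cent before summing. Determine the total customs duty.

€60,753.60

Line 1 (4488.78, Erion, 716 kg, €163,813.64):
Base rate for 4488.78 is 28%.
Origin Erion qualifies under the Bralar–Erion agreement and 4488.78 is covered: preferential rate Free applies instead.
Duty = €163,813.64 × 0% = €0.00.
Line 2 (2394.48, Soleth, 1,646 kg, €185,224.38):
Base rate for 2394.48 is 26.5%.
2394.48 has an FTA preferential rate, but origin Soleth is not Erion; base rate stands.
Additional duty on 2394.48 from Soleth: +6.3%. Applied ad valorem rate: 26.5% + 6.3% = 32.8%.
Duty = €185,224.38 × 32.8% = €60,753.60.
Total = €0.00 + €60,753.60 = €60,753.60.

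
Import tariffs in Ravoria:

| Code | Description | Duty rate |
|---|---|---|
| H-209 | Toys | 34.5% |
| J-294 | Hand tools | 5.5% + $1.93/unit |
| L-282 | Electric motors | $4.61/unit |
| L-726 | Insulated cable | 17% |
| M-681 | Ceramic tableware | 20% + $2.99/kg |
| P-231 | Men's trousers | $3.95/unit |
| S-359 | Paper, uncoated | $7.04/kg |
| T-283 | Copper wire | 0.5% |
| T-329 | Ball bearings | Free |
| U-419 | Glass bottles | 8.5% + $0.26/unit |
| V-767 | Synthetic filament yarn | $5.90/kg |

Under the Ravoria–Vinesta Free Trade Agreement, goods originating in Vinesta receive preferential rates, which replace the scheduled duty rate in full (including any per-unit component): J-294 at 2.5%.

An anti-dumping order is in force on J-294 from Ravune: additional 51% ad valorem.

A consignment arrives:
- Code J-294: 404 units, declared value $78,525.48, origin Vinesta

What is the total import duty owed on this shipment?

$1,963.14

Line 1 (J-294, Vinesta, 404 units, $78,525.48):
Base rate for J-294 is 5.5% + $1.93/unit.
Origin Vinesta qualifies under the Ravoria–Vinesta agreement and J-294 is covered: preferential rate 2.5% applies instead.
The additional-duty order on J-294 targets Ravune, not Vinesta; it does not apply.
Duty = $78,525.48 × 2.5% = $1,963.14.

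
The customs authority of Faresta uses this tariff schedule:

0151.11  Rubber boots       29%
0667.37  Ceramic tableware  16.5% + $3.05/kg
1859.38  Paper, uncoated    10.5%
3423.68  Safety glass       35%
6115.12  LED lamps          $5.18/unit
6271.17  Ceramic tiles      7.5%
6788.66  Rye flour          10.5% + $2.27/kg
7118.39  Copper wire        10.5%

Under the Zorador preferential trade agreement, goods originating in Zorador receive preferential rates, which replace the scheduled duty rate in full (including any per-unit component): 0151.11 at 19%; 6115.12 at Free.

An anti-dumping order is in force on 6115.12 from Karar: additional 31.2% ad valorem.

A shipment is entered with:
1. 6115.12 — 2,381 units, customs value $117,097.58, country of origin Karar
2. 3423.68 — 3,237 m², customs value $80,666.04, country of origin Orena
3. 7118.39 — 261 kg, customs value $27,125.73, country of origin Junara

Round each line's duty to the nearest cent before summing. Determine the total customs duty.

Line 1 (6115.12, Karar, 2,381 units, $117,097.58):
Base rate for 6115.12 is $5.18/unit.
6115.12 has an FTA preferential rate, but origin Karar is not Zorador; base rate stands.
Additional duty on 6115.12 from Karar: +31.2% ad valorem. Applied ad valorem rate = 31.2%.
Duty = $117,097.58 × 31.2% + 2,381 × $5.18 = $48,868.02.
Line 2 (3423.68, Orena, 3,237 m², $80,666.04):
Base rate for 3423.68 is 35%.
Duty = $80,666.04 × 35% = $28,233.11.
Line 3 (7118.39, Junara, 261 kg, $27,125.73):
Base rate for 7118.39 is 10.5%.
Duty = $27,125.73 × 10.5% = $2,848.20.
Total = $48,868.02 + $28,233.11 + $2,848.20 = $79,949.33.

$79,949.33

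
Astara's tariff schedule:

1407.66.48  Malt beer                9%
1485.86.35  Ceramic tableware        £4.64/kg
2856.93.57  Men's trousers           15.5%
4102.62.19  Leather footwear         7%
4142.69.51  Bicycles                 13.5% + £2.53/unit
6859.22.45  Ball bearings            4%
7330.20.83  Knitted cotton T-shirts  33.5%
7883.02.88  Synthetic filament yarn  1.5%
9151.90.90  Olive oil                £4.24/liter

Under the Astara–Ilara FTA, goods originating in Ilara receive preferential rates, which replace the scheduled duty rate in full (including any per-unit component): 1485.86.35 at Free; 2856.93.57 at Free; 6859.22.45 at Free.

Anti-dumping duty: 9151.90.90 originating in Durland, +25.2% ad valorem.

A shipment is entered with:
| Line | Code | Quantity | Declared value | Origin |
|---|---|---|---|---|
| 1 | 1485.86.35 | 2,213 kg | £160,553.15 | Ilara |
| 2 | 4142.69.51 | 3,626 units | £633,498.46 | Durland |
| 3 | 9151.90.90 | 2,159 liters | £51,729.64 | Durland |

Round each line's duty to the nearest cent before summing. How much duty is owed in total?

£116,886.10

Line 1 (1485.86.35, Ilara, 2,213 kg, £160,553.15):
Base rate for 1485.86.35 is £4.64/kg.
Origin Ilara qualifies under the Astara–Ilara agreement and 1485.86.35 is covered: preferential rate Free applies instead.
Duty = £160,553.15 × 0% = £0.00.
Line 2 (4142.69.51, Durland, 3,626 units, £633,498.46):
Base rate for 4142.69.51 is 13.5% + £2.53/unit.
Duty = £633,498.46 × 13.5% + 3,626 × £2.53 = £94,696.07.
Line 3 (9151.90.90, Durland, 2,159 liters, £51,729.64):
Base rate for 9151.90.90 is £4.24/liter.
Additional duty on 9151.90.90 from Durland: +25.2% ad valorem. Applied ad valorem rate = 25.2%.
Duty = £51,729.64 × 25.2% + 2,159 × £4.24 = £22,190.03.
Total = £0.00 + £94,696.07 + £22,190.03 = £116,886.10.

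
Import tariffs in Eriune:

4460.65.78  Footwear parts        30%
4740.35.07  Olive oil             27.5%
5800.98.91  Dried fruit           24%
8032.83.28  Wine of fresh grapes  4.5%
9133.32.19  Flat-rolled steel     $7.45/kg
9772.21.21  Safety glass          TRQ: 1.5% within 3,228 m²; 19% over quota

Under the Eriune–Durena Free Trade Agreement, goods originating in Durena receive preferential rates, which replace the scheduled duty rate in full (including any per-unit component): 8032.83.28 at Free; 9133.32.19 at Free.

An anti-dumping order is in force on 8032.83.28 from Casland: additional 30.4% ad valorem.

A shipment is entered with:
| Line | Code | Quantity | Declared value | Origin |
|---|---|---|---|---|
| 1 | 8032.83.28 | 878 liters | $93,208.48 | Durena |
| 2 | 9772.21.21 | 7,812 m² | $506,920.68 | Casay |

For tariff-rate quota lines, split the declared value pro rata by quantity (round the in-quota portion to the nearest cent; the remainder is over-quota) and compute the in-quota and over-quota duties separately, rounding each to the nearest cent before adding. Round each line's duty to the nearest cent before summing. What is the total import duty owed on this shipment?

$59,658.56

Line 1 (8032.83.28, Durena, 878 liters, $93,208.48):
Base rate for 8032.83.28 is 4.5%.
Origin Durena qualifies under the Eriune–Durena agreement and 8032.83.28 is covered: preferential rate Free applies instead.
The additional-duty order on 8032.83.28 targets Casland, not Durena; it does not apply.
Duty = $93,208.48 × 0% = $0.00.
Line 2 (9772.21.21, Casay, 7,812 m², $506,920.68):
Code 9772.21.21 is under a tariff-rate quota (threshold 3,228 m²). In-quota: 3,228 m² at 1.5%; over-quota: 4,584 m² at 19%.
Pro-rata value split: in-quota = $506,920.68 × 3,228/7,812 = $209,464.92; over-quota = $506,920.68 − $209,464.92 = $297,455.76.
In-quota duty = $209,464.92 × 1.5% = $3,141.97. Over-quota duty = $297,455.76 × 19% = $56,516.59.
Line duty = $3,141.97 + $56,516.59 = $59,658.56.
Total = $0.00 + $59,658.56 = $59,658.56.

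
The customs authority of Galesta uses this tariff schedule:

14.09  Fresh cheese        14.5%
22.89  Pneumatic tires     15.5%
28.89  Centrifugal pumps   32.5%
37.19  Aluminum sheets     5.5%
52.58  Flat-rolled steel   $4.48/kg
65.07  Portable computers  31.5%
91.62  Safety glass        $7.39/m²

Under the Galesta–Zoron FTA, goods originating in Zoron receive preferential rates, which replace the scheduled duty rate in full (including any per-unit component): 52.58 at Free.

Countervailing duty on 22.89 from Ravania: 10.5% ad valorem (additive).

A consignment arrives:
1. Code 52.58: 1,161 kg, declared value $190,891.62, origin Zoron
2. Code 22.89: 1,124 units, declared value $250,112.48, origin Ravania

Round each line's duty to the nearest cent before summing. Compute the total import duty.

$65,029.24

Line 1 (52.58, Zoron, 1,161 kg, $190,891.62):
Base rate for 52.58 is $4.48/kg.
Origin Zoron qualifies under the Galesta–Zoron agreement and 52.58 is covered: preferential rate Free applies instead.
Duty = $190,891.62 × 0% = $0.00.
Line 2 (22.89, Ravania, 1,124 units, $250,112.48):
Base rate for 22.89 is 15.5%.
Additional duty on 22.89 from Ravania: +10.5%. Applied ad valorem rate: 15.5% + 10.5% = 26%.
Duty = $250,112.48 × 26% = $65,029.24.
Total = $0.00 + $65,029.24 = $65,029.24.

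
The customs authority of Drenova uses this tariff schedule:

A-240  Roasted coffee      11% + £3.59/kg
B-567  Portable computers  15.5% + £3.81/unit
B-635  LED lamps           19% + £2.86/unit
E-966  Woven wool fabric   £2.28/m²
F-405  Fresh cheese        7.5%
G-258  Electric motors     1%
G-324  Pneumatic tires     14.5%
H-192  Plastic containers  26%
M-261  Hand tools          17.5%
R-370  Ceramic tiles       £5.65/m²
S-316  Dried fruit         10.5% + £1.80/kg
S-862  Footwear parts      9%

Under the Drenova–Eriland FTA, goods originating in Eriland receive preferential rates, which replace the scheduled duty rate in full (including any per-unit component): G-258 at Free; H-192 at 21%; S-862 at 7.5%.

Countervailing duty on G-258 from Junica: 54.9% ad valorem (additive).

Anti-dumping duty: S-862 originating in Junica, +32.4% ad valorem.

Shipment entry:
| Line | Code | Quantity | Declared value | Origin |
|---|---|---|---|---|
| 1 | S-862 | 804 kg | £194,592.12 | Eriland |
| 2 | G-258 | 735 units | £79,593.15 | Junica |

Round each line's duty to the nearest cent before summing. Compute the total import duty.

Line 1 (S-862, Eriland, 804 kg, £194,592.12):
Base rate for S-862 is 9%.
Origin Eriland qualifies under the Drenova–Eriland agreement and S-862 is covered: preferential rate 7.5% applies instead.
The additional-duty order on S-862 targets Junica, not Eriland; it does not apply.
Duty = £194,592.12 × 7.5% = £14,594.41.
Line 2 (G-258, Junica, 735 units, £79,593.15):
Base rate for G-258 is 1%.
G-258 has an FTA preferential rate, but origin Junica is not Eriland; base rate stands.
Additional duty on G-258 from Junica: +54.9%. Applied ad valorem rate: 1% + 54.9% = 55.9%.
Duty = £79,593.15 × 55.9% = £44,492.57.
Total = £14,594.41 + £44,492.57 = £59,086.98.

£59,086.98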